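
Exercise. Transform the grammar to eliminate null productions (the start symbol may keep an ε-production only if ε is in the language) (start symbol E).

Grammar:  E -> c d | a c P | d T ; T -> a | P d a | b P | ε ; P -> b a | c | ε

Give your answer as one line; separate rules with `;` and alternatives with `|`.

E -> c d | a c P | a c | d T | d; T -> a | P d a | d a | b P | b; P -> b a | c

Nullable nonterminals: {P, T}.
ε ∉ L(G), so no ε-production is kept.
Add the nullable-subset variants: E → a c P gives a c P | a c. E → d T gives d T | d. T → P d a gives P d a | d a. T → b P gives b P | b.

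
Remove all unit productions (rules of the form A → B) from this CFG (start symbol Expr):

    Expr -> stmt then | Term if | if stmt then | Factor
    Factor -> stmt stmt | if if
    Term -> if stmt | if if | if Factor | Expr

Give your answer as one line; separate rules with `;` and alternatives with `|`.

Expr -> stmt stmt | if if | stmt then | Term if | if stmt then; Factor -> stmt stmt | if if; Term -> if stmt | if if | if Factor | stmt stmt | stmt then | Term if | if stmt then

Unit pairs: Expr ⇒* {Factor}; Term ⇒* {Expr, Factor}.
For each unit pair (A, B), copy every non-unit production of B to A, then drop all unit productions.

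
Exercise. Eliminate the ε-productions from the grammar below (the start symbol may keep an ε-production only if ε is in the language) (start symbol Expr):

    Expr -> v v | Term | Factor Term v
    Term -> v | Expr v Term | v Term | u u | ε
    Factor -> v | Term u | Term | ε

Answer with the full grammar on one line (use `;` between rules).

Nullable set = {Expr, Factor, Term}.
ε ∈ L(G) since Expr is nullable, so keep Expr → ε.
Add the nullable-subset variants: Expr → Factor Term v gives Factor Term v | Factor v | Term v | v. Term → Expr v Term gives Expr v Term | Expr v | v Term. Factor → Term u gives Term u | u.

Expr -> v v | Term | Factor Term v | Factor v | Term v | v | ε; Term -> v | Expr v Term | Expr v | v Term | u u; Factor -> v | Term u | u | Term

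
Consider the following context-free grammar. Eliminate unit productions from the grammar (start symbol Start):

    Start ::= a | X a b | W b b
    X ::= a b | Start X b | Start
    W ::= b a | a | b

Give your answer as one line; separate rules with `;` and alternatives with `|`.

Unit pairs: X ⇒* {Start}.
For each unit pair (A, B), copy every non-unit production of B to A, then drop all unit productions.

Start ::= a | X a b | W b b; X ::= a | X a b | W b b | a b | Start X b; W ::= b a | a | b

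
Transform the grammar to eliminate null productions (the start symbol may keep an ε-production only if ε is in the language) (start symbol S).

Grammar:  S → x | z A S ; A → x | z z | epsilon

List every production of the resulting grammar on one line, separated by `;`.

S → x | z A S | z S; A → x | z z

Nullable nonterminals: {A}.
ε ∉ L(G), so no ε-production is kept.
For each production, add variants omitting each subset of nullable occurrences: S → z A S gives z A S | z S.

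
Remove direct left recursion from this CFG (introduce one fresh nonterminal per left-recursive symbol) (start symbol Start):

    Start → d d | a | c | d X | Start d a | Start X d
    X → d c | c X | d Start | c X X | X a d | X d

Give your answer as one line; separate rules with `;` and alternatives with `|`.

Start → d d Start1 | a Start1 | c Start1 | d X Start1; X → d c X1 | c X X1 | d Start X1 | c X X X1; Start1 → d a Start1 | X d Start1 | ε; X1 → a d X1 | d X1 | ε

Directly left-recursive nonterminals: Start, X.
For Start: α = {d a, X d}, β = {d d, a, c, d X}. Rewrite as Start → β Start1 and Start1 → α Start1 | ε.
For X: α = {a d, d}, β = {d c, c X, d Start, c X X}. Rewrite as X → β X1 and X1 → α X1 | ε.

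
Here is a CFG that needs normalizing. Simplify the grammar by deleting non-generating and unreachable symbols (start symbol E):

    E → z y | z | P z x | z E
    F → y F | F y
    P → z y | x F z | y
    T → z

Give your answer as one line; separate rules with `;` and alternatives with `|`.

Generating nonterminals: {E, P, T}.
Reachable from E after that: {E, P}.
Removed useless symbols: {F, T} and every production mentioning them.

E → z y | z | P z x | z E; P → z y | y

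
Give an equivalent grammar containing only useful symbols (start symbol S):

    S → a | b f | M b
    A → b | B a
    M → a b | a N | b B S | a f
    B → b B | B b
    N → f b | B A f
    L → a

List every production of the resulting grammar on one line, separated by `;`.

S → a | b f | M b; M → a b | a N | a f; N → f b

Generating nonterminals: {A, L, M, N, S}.
Reachable from S after that: {M, N, S}.
Removed useless symbols: {A, B, L} and every production mentioning them.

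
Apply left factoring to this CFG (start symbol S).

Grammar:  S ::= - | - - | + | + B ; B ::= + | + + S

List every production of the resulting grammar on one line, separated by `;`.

S ::= - S' | + S''; B ::= + B'; S' ::= ε | -; S'' ::= ε | B; B' ::= ε | + S

S has alternatives sharing prefix '-': factor to S → - S' with S' → ε | -.
S has alternatives sharing prefix '+': factor to S → + S'' with S'' → ε | B.
B has alternatives sharing prefix '+': factor to B → + B' with B' → ε | + S.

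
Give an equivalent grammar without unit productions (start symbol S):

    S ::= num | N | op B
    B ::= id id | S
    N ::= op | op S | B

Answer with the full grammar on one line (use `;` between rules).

Unit pairs: B ⇒* {N, S}; N ⇒* {B, S}; S ⇒* {B, N}.
For each unit pair (A, B), copy every non-unit production of B to A, then drop all unit productions.

S ::= id id | num | op B | op | op S; B ::= id id | num | op B | op | op S; N ::= id id | num | op B | op | op S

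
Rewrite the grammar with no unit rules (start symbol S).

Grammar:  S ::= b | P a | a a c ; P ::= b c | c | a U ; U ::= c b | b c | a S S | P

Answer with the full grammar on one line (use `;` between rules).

Unit pairs: U ⇒* {P}.
For every A with A ⇒* B via unit rules, add B's non-unit alternatives to A; then delete every rule of the form X → Y.

S ::= b | P a | a a c; P ::= b c | c | a U; U ::= c b | b c | a S S | c | a U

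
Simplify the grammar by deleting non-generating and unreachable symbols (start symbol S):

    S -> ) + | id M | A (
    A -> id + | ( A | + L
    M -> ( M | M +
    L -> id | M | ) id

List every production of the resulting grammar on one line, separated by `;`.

Generating nonterminals: {A, L, S}.
Reachable from S after that: {A, L, S}.
Removed useless symbols: {M} and every production mentioning them.

S -> ) + | A (; A -> id + | ( A | + L; L -> id | ) id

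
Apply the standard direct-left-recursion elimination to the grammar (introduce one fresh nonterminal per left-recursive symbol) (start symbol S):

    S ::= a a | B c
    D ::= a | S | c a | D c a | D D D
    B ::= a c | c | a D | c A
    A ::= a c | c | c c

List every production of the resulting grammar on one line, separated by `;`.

Directly left-recursive nonterminal: D.
For D: α = {c a, D D}, β = {a, S, c a}. Rewrite as D → β D' and D' → α D' | ε.

S ::= a a | B c; D ::= a D' | S D' | c a D'; B ::= a c | c | a D | c A; A ::= a c | c | c c; D' ::= c a D' | D D D' | eps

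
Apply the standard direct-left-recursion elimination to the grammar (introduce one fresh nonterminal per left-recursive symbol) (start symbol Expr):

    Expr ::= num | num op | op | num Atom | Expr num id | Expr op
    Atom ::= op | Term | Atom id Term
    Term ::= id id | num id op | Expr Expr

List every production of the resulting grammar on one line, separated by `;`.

Expr ::= num Expr1 | num op Expr1 | op Expr1 | num Atom Expr1; Atom ::= op Atom1 | Term Atom1; Term ::= id id | num id op | Expr Expr; Expr1 ::= num id Expr1 | op Expr1 | ε; Atom1 ::= id Term Atom1 | ε

Directly left-recursive nonterminals: Expr, Atom.
For Expr: α = {num id, op}, β = {num, num op, op, num Atom}. Rewrite as Expr → β Expr1 and Expr1 → α Expr1 | ε.
For Atom: α = {id Term}, β = {op, Term}. Rewrite as Atom → β Atom1 and Atom1 → α Atom1 | ε.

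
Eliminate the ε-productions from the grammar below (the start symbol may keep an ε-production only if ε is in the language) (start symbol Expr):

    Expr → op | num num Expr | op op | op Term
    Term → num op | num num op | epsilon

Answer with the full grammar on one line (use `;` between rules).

Expr → op | num num Expr | op op | op Term; Term → num op | num num op

Nullable nonterminals: {Term}.
ε ∉ L(G), so no ε-production is kept.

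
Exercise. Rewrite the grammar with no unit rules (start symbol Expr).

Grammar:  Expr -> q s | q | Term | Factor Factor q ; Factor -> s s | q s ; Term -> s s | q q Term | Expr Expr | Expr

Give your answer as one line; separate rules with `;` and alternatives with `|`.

Unit pairs: Expr ⇒* {Term}; Term ⇒* {Expr}.
Replace each nonterminal's rules with the union of the non-unit rules of every nonterminal it unit-derives.

Expr -> s s | q q Term | Expr Expr | q s | q | Factor Factor q; Factor -> s s | q s; Term -> s s | q q Term | Expr Expr | q s | q | Factor Factor q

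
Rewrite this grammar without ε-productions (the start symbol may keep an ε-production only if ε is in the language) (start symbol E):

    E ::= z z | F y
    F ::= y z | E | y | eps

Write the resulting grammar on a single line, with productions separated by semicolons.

E ::= z z | F y | y; F ::= y z | E | y

Nullable nonterminals: {F}.
ε ∉ L(G), so no ε-production is kept.
Expand every rule over subsets of its nullable positions: E → F y gives F y | y.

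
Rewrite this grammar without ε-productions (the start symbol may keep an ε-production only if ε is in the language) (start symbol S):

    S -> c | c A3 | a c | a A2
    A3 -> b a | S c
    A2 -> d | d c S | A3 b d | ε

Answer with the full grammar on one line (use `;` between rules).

S -> c | c A3 | a c | a A2 | a; A3 -> b a | S c; A2 -> d | d c S | A3 b d

Nullable set = {A2}.
ε ∉ L(G), so no ε-production is kept.
Add the nullable-subset variants: S → a A2 gives a A2 | a.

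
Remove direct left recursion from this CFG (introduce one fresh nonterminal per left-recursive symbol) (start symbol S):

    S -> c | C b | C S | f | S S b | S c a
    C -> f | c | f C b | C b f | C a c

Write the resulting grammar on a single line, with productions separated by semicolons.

Left recursion appears on S, C.
For S: α = {S b, c a}, β = {c, C b, C S, f}. Rewrite as S → β S' and S' → α S' | ε.
For C: α = {b f, a c}, β = {f, c, f C b}. Rewrite as C → β C' and C' → α C' | ε.

S -> c S' | C b S' | C S S' | f S'; C -> f C' | c C' | f C b C'; S' -> S b S' | c a S' | eps; C' -> b f C' | a c C' | eps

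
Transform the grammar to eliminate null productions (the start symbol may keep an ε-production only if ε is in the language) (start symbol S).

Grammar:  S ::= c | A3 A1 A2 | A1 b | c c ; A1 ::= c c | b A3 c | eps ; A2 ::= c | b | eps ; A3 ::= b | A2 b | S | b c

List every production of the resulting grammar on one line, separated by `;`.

The nullable symbols are {A1, A2}.
ε ∉ L(G), so no ε-production is kept.
Expand every rule over subsets of its nullable positions: S → A3 A1 A2 gives A3 A1 A2 | A3 A1 | A3 A2 | A3. S → A1 b gives A1 b | b.

S ::= c | A3 A1 A2 | A3 A1 | A3 A2 | A3 | A1 b | b | c c; A1 ::= c c | b A3 c; A2 ::= c | b; A3 ::= b | A2 b | S | b c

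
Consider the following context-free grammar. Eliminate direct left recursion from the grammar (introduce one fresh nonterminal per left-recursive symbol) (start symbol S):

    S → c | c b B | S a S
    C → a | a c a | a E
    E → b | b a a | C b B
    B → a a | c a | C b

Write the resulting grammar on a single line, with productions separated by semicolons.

Left recursion appears on S.
For S: α = {a S}, β = {c, c b B}. Rewrite as S → β S' and S' → α S' | ε.

S → c S' | c b B S'; C → a | a c a | a E; E → b | b a a | C b B; B → a a | c a | C b; S' → a S S' | ε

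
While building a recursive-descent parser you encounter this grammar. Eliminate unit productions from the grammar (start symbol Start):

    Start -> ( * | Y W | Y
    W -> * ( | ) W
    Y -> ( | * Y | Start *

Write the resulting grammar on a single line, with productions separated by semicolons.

Start -> ( * | Y W | ( | * Y | Start *; W -> * ( | ) W; Y -> ( | * Y | Start *

Unit pairs: Start ⇒* {Y}.
For each unit pair (A, B), copy every non-unit production of B to A, then drop all unit productions.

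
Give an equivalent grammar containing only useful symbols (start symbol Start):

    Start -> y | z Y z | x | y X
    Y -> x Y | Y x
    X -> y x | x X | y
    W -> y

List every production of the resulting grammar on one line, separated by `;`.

Generating nonterminals: {Start, W, X}.
Reachable from Start after that: {Start, X}.
Removed useless symbols: {W, Y} and every production mentioning them.

Start -> y | x | y X; X -> y x | x X | y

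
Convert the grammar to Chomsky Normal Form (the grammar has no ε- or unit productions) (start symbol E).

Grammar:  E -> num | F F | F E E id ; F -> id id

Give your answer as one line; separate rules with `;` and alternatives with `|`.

E -> num | F F | F Y1; F -> X1 X1; X1 -> id; Y1 -> E Y2; Y2 -> E X1

Introduce a nonterminal for each terminal appearing in a rule of length ≥ 2: X1 → id.
Binarize each right-hand side of length ≥ 3 by chaining fresh nonterminals (Y1, Y2, …): affected rules were E → F E E X1.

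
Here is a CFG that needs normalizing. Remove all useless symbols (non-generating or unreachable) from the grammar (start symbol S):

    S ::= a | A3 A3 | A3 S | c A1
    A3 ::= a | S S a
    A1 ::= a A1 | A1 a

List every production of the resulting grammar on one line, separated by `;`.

S ::= a | A3 A3 | A3 S; A3 ::= a | S S a

Generating nonterminals: {A3, S}.
Reachable from S after that: {A3, S}.
Removed useless symbols: {A1} and every production mentioning them.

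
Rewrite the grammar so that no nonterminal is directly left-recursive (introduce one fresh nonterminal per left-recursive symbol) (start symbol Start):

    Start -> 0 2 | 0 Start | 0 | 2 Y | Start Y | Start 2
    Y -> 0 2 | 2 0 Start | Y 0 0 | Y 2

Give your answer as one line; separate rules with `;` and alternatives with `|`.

Start -> 0 2 Start1 | 0 Start Start1 | 0 Start1 | 2 Y Start1; Y -> 0 2 Y1 | 2 0 Start Y1; Start1 -> Y Start1 | 2 Start1 | epsilon; Y1 -> 0 0 Y1 | 2 Y1 | epsilon

Start, Y are directly left-recursive.
For Start: α = {Y, 2}, β = {0 2, 0 Start, 0, 2 Y}. Rewrite as Start → β Start1 and Start1 → α Start1 | ε.
For Y: α = {0 0, 2}, β = {0 2, 2 0 Start}. Rewrite as Y → β Y1 and Y1 → α Y1 | ε.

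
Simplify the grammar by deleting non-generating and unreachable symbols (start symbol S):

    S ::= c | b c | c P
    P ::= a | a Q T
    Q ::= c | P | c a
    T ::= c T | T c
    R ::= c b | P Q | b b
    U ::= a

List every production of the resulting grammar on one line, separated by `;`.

S ::= c | b c | c P; P ::= a

Generating nonterminals: {P, Q, R, S, U}.
Reachable from S after that: {P, S}.
Removed useless symbols: {Q, R, T, U} and every production mentioning them.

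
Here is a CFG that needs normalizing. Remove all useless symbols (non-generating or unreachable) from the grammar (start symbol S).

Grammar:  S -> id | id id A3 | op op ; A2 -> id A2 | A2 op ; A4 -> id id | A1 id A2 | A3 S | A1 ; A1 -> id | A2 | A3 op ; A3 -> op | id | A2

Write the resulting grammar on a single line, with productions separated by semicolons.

S -> id | id id A3 | op op; A3 -> op | id

Generating nonterminals: {A1, A3, A4, S}.
Reachable from S after that: {A3, S}.
Removed useless symbols: {A1, A2, A4} and every production mentioning them.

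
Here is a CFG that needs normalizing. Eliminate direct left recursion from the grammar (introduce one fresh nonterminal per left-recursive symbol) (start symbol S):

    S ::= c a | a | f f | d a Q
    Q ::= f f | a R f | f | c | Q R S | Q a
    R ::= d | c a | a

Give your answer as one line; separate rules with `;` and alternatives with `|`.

S ::= c a | a | f f | d a Q; Q ::= f f Q' | a R f Q' | f Q' | c Q'; R ::= d | c a | a; Q' ::= R S Q' | a Q' | eps

Left recursion appears on Q.
For Q: α = {R S, a}, β = {f f, a R f, f, c}. Rewrite as Q → β Q' and Q' → α Q' | ε.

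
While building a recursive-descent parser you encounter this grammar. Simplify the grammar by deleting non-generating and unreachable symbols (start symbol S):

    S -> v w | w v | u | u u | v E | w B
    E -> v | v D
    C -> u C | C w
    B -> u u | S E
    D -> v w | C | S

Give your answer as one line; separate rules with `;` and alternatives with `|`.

Generating nonterminals: {B, D, E, S}.
Reachable from S after that: {B, D, E, S}.
Removed useless symbols: {C} and every production mentioning them.

S -> v w | w v | u | u u | v E | w B; E -> v | v D; B -> u u | S E; D -> v w | S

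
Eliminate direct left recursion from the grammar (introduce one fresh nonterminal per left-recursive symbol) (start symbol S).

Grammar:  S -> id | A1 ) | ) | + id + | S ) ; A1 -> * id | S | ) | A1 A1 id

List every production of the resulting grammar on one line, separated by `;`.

S -> id S' | A1 ) S' | ) S' | + id + S'; A1 -> * id A1' | S A1' | ) A1'; S' -> ) S' | eps; A1' -> A1 id A1' | eps

Left recursion appears on S, A1.
For S: α = {)}, β = {id, A1 ), ), + id +}. Rewrite as S → β S' and S' → α S' | ε.
For A1: α = {A1 id}, β = {* id, S, )}. Rewrite as A1 → β A1' and A1' → α A1' | ε.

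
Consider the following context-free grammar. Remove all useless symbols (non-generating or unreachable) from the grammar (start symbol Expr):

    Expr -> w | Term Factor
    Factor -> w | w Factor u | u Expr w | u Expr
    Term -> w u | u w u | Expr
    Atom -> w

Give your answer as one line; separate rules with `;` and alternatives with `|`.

Generating nonterminals: {Atom, Expr, Factor, Term}.
Reachable from Expr after that: {Expr, Factor, Term}.
Removed useless symbols: {Atom} and every production mentioning them.

Expr -> w | Term Factor; Factor -> w | w Factor u | u Expr w | u Expr; Term -> w u | u w u | Expr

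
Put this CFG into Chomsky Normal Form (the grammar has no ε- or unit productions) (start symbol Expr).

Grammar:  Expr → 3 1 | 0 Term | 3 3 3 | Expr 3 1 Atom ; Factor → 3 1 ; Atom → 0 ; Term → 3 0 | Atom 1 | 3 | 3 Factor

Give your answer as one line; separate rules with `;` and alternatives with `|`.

Expr → X1 X2 | X3 Term | X1 Y1 | Expr Y2; Factor → X1 X2; Atom → 0; Term → X1 X3 | Atom X2 | 3 | X1 Factor; X1 → 3; X2 → 1; X3 → 0; Y1 → X1 X1; Y2 → X1 Y3; Y3 → X2 Atom

Introduce a nonterminal for each terminal appearing in a rule of length ≥ 2: X1 → 3, X2 → 1, X3 → 0.
Binarize each right-hand side of length ≥ 3 by chaining fresh nonterminals (Y1, Y2, …): affected rules were Expr → X1 X1 X1; Expr → Expr X1 X2 Atom.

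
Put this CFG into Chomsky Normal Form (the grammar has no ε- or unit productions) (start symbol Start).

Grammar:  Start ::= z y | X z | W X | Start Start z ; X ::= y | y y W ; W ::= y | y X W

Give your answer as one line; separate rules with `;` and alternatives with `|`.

Start ::= X1 X2 | X X1 | W X | Start Y1; X ::= y | X2 Y2; W ::= y | X2 Y3; X1 ::= z; X2 ::= y; Y1 ::= Start X1; Y2 ::= X2 W; Y3 ::= X W

Introduce a nonterminal for each terminal appearing in a rule of length ≥ 2: X1 → z, X2 → y.
Binarize each right-hand side of length ≥ 3 by chaining fresh nonterminals (Y1, Y2, …): affected rules were Start → Start Start X1; X → X2 X2 W; W → X2 X W.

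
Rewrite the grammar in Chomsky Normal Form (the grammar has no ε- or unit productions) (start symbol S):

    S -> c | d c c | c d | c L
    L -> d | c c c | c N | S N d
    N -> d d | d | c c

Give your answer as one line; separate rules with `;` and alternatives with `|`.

S -> c | X1 Y1 | X2 X1 | X2 L; L -> d | X2 Y2 | X2 N | S Y3; N -> X1 X1 | d | X2 X2; X1 -> d; X2 -> c; Y1 -> X2 X2; Y2 -> X2 X2; Y3 -> N X1

Introduce a nonterminal for each terminal appearing in a rule of length ≥ 2: X1 → d, X2 → c.
Binarize each right-hand side of length ≥ 3 by chaining fresh nonterminals (Y1, Y2, …): affected rules were S → X1 X2 X2; L → X2 X2 X2; L → S N X1.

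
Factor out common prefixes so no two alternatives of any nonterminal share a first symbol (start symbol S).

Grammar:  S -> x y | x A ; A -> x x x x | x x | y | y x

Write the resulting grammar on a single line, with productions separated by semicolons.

S has alternatives sharing prefix 'x': factor to S → x S' with S' → y | A.
A has alternatives sharing prefix 'x x': factor to A → x x A' with A' → x x | ε.
A has alternatives sharing prefix 'y': factor to A → y A'' with A'' → ε | x.

S -> x S'; A -> x x A' | y A''; S' -> y | A; A' -> x x | ε; A'' -> ε | x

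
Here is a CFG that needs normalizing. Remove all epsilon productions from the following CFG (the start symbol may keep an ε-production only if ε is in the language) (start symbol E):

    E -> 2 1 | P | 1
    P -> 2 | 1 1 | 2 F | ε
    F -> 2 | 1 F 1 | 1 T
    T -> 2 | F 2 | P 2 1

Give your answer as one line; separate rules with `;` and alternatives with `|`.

E -> 2 1 | P | 1 | ε; P -> 2 | 1 1 | 2 F; F -> 2 | 1 F 1 | 1 T; T -> 2 | F 2 | P 2 1 | 2 1

Nullable set = {E, P}.
ε ∈ L(G) since E is nullable, so keep E → ε.
Add the nullable-subset variants: T → P 2 1 gives P 2 1 | 2 1.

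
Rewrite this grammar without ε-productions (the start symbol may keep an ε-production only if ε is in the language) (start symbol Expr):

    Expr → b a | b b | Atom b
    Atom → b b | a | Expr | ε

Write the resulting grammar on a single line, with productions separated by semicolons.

The nullable symbols are {Atom}.
ε ∉ L(G), so no ε-production is kept.
Expand every rule over subsets of its nullable positions: Expr → Atom b gives Atom b | b.

Expr → b a | b b | Atom b | b; Atom → b b | a | Expr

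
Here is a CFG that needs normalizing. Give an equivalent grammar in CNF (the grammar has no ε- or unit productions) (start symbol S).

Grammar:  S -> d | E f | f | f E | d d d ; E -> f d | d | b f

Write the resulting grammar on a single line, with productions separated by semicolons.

Introduce a nonterminal for each terminal appearing in a rule of length ≥ 2: X1 → f, X2 → d, X3 → b.
Binarize each right-hand side of length ≥ 3 by chaining fresh nonterminals (Y1, Y2, …): affected rules were S → X2 X2 X2.

S -> d | E X1 | f | X1 E | X2 Y1; E -> X1 X2 | d | X3 X1; X1 -> f; X2 -> d; X3 -> b; Y1 -> X2 X2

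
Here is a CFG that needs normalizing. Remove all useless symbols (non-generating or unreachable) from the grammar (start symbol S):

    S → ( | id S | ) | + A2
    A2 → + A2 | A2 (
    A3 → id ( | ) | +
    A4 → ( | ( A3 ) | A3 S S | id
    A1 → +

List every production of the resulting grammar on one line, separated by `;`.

Generating nonterminals: {A1, A3, A4, S}.
Reachable from S after that: {S}.
Removed useless symbols: {A1, A2, A3, A4} and every production mentioning them.

S → ( | id S | )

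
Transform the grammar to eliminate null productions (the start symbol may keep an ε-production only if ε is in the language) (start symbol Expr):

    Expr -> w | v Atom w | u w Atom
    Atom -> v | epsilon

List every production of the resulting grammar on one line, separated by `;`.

Expr -> w | v Atom w | v w | u w Atom | u w; Atom -> v

The nullable symbols are {Atom}.
ε ∉ L(G), so no ε-production is kept.
Add the nullable-subset variants: Expr → v Atom w gives v Atom w | v w. Expr → u w Atom gives u w Atom | u w.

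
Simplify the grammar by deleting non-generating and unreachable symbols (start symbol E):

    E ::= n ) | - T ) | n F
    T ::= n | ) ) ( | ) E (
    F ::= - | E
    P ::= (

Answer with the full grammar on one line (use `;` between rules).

E ::= n ) | - T ) | n F; T ::= n | ) ) ( | ) E (; F ::= - | E

Generating nonterminals: {E, F, P, T}.
Reachable from E after that: {E, F, T}.
Removed useless symbols: {P} and every production mentioning them.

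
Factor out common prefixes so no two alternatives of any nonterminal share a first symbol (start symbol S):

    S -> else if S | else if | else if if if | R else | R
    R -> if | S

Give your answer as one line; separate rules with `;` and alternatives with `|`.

S -> else if S' | R S''; R -> if | S; S' -> S | ε | if if; S'' -> else | ε

S has alternatives sharing prefix 'else if': factor to S → else if S' with S' → S | ε | if if.
S has alternatives sharing prefix 'R': factor to S → R S'' with S'' → else | ε.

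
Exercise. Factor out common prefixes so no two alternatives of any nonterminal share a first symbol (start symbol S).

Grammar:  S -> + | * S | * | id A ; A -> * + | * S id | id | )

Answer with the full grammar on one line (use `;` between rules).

S -> + | id A | * S'; A -> id | ) | * A'; S' -> S | ε; A' -> + | S id

S has alternatives sharing prefix '*': factor to S → * S' with S' → S | ε.
A has alternatives sharing prefix '*': factor to A → * A' with A' → + | S id.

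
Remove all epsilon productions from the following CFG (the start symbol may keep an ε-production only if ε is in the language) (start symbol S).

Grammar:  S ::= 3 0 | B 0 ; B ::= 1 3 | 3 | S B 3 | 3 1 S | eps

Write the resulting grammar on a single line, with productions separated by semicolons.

S ::= 3 0 | B 0 | 0; B ::= 1 3 | 3 | S B 3 | S 3 | 3 1 S

Nullable set = {B}.
ε ∉ L(G), so no ε-production is kept.
For each production, add variants omitting each subset of nullable occurrences: S → B 0 gives B 0 | 0. B → S B 3 gives S B 3 | S 3.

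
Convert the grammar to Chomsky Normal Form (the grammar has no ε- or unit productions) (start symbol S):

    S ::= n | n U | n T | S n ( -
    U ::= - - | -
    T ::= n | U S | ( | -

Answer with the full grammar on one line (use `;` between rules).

S ::= n | X1 U | X1 T | S Y1; U ::= X3 X3 | -; T ::= n | U S | ( | -; X1 ::= n; X2 ::= (; X3 ::= -; Y1 ::= X1 Y2; Y2 ::= X2 X3

Introduce a nonterminal for each terminal appearing in a rule of length ≥ 2: X1 → n, X2 → (, X3 → -.
Binarize each right-hand side of length ≥ 3 by chaining fresh nonterminals (Y1, Y2, …): affected rules were S → S X1 X2 X3.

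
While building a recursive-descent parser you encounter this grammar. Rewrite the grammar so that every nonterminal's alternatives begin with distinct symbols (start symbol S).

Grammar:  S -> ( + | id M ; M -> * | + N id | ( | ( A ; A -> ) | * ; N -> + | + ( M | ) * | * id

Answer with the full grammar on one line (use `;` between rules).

M has alternatives sharing prefix '(': factor to M → ( M' with M' → ε | A.
N has alternatives sharing prefix '+': factor to N → + N' with N' → ε | ( M.

S -> ( + | id M; M -> * | + N id | ( M'; A -> ) | *; N -> ) * | * id | + N'; M' -> ε | A; N' -> ε | ( M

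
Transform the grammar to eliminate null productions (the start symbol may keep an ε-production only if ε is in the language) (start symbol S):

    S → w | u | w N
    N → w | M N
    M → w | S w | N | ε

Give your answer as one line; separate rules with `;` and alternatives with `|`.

S → w | u | w N; N → w | M N; M → w | S w | N

Nullable nonterminals: {M}.
ε ∉ L(G), so no ε-production is kept.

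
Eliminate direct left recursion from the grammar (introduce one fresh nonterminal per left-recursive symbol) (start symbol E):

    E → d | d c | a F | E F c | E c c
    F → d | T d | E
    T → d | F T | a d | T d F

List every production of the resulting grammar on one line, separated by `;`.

E → d E' | d c E' | a F E'; F → d | T d | E; T → d T' | F T T' | a d T'; E' → F c E' | c c E' | eps; T' → d F T' | eps

E, T are directly left-recursive.
For E: α = {F c, c c}, β = {d, d c, a F}. Rewrite as E → β E' and E' → α E' | ε.
For T: α = {d F}, β = {d, F T, a d}. Rewrite as T → β T' and T' → α T' | ε.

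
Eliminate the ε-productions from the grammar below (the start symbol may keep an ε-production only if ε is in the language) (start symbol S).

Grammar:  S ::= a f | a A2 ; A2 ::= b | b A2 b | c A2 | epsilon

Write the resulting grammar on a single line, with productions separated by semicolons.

S ::= a f | a A2 | a; A2 ::= b | b A2 b | b b | c A2 | c

The nullable symbols are {A2}.
ε ∉ L(G), so no ε-production is kept.
Expand every rule over subsets of its nullable positions: S → a A2 gives a A2 | a. A2 → b A2 b gives b A2 b | b b. A2 → c A2 gives c A2 | c.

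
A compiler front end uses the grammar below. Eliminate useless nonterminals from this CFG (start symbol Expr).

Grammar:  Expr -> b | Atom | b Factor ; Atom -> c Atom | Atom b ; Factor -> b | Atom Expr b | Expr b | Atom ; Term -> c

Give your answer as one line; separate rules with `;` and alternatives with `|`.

Expr -> b | b Factor; Factor -> b | Expr b

Generating nonterminals: {Expr, Factor, Term}.
Reachable from Expr after that: {Expr, Factor}.
Removed useless symbols: {Atom, Term} and every production mentioning them.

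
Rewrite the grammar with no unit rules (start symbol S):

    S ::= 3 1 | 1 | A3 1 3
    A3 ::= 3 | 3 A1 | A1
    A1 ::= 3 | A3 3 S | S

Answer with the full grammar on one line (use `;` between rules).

S ::= 3 1 | 1 | A3 1 3; A3 ::= 3 | A3 3 S | 3 1 | 1 | A3 1 3 | 3 A1; A1 ::= 3 | A3 3 S | 3 1 | 1 | A3 1 3

Unit pairs: A1 ⇒* {S}; A3 ⇒* {A1, S}.
For every A with A ⇒* B via unit rules, add B's non-unit alternatives to A; then delete every rule of the form X → Y.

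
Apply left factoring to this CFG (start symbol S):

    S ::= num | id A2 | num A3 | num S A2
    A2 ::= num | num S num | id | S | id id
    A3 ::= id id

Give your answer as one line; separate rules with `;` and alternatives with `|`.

S has alternatives sharing prefix 'num': factor to S → num S' with S' → ε | A3 | S A2.
A2 has alternatives sharing prefix 'num': factor to A2 → num A2' with A2' → ε | S num.
A2 has alternatives sharing prefix 'id': factor to A2 → id A2'' with A2'' → ε | id.

S ::= id A2 | num S'; A2 ::= S | num A2' | id A2''; A3 ::= id id; S' ::= ε | A3 | S A2; A2' ::= ε | S num; A2'' ::= ε | id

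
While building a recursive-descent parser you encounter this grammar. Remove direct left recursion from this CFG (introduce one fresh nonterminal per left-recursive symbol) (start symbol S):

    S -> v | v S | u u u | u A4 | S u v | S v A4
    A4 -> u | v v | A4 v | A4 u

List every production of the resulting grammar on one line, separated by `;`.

S -> v S' | v S S' | u u u S' | u A4 S'; A4 -> u A4' | v v A4'; S' -> u v S' | v A4 S' | epsilon; A4' -> v A4' | u A4' | epsilon

S, A4 are directly left-recursive.
For S: α = {u v, v A4}, β = {v, v S, u u u, u A4}. Rewrite as S → β S' and S' → α S' | ε.
For A4: α = {v, u}, β = {u, v v}. Rewrite as A4 → β A4' and A4' → α A4' | ε.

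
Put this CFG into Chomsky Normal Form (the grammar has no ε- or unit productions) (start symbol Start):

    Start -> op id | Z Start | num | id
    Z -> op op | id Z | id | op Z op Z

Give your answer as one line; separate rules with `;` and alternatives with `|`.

Start -> X1 X2 | Z Start | num | id; Z -> X1 X1 | X2 Z | id | X1 Y1; X1 -> op; X2 -> id; Y1 -> Z Y2; Y2 -> X1 Z

Introduce a nonterminal for each terminal appearing in a rule of length ≥ 2: X1 → op, X2 → id.
Binarize each right-hand side of length ≥ 3 by chaining fresh nonterminals (Y1, Y2, …): affected rules were Z → X1 Z X1 Z.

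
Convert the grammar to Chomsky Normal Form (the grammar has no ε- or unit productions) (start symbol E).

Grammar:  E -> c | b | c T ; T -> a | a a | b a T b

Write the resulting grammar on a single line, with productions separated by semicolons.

Introduce a nonterminal for each terminal appearing in a rule of length ≥ 2: X1 → c, X2 → a, X3 → b.
Binarize each right-hand side of length ≥ 3 by chaining fresh nonterminals (Y1, Y2, …): affected rules were T → X3 X2 T X3.

E -> c | b | X1 T; T -> a | X2 X2 | X3 Y1; X1 -> c; X2 -> a; X3 -> b; Y1 -> X2 Y2; Y2 -> T X3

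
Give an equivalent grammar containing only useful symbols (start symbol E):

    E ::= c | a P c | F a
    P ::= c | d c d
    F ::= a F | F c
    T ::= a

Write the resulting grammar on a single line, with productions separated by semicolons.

E ::= c | a P c; P ::= c | d c d

Generating nonterminals: {E, P, T}.
Reachable from E after that: {E, P}.
Removed useless symbols: {F, T} and every production mentioning them.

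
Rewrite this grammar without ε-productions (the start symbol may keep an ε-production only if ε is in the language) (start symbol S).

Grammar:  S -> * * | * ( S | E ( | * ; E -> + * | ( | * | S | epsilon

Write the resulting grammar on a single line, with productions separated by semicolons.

Nullable set = {E}.
ε ∉ L(G), so no ε-production is kept.
Expand every rule over subsets of its nullable positions: S → E ( gives E ( | (.

S -> * * | * ( S | E ( | ( | *; E -> + * | ( | * | S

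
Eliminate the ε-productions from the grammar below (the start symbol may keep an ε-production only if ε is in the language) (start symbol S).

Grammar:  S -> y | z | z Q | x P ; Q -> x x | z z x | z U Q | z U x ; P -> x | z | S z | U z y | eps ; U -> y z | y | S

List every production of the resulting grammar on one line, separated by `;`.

S -> y | z | z Q | x P | x; Q -> x x | z z x | z U Q | z U x; P -> x | z | S z | U z y; U -> y z | y | S

The nullable symbols are {P}.
ε ∉ L(G), so no ε-production is kept.
For each production, add variants omitting each subset of nullable occurrences: S → x P gives x P | x.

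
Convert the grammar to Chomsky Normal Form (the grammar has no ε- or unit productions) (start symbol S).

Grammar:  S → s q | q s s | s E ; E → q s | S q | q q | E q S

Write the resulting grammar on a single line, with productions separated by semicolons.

Introduce a nonterminal for each terminal appearing in a rule of length ≥ 2: X1 → s, X2 → q.
Binarize each right-hand side of length ≥ 3 by chaining fresh nonterminals (Y1, Y2, …): affected rules were S → X2 X1 X1; E → E X2 S.

S → X1 X2 | X2 Y1 | X1 E; E → X2 X1 | S X2 | X2 X2 | E Y2; X1 → s; X2 → q; Y1 → X1 X1; Y2 → X2 S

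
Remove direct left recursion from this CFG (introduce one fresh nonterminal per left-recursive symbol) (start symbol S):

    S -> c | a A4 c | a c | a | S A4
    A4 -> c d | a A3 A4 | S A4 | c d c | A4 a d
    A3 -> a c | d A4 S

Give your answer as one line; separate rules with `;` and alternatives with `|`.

S -> c S' | a A4 c S' | a c S' | a S'; A4 -> c d A4' | a A3 A4 A4' | S A4 A4' | c d c A4'; A3 -> a c | d A4 S; S' -> A4 S' | ε; A4' -> a d A4' | ε

Left recursion appears on S, A4.
For S: α = {A4}, β = {c, a A4 c, a c, a}. Rewrite as S → β S' and S' → α S' | ε.
For A4: α = {a d}, β = {c d, a A3 A4, S A4, c d c}. Rewrite as A4 → β A4' and A4' → α A4' | ε.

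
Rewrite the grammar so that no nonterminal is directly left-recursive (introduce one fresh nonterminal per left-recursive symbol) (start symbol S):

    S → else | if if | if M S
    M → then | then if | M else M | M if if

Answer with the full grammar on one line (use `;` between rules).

Directly left-recursive nonterminal: M.
For M: α = {else M, if if}, β = {then, then if}. Rewrite as M → β M' and M' → α M' | ε.

S → else | if if | if M S; M → then M' | then if M'; M' → else M M' | if if M' | epsilon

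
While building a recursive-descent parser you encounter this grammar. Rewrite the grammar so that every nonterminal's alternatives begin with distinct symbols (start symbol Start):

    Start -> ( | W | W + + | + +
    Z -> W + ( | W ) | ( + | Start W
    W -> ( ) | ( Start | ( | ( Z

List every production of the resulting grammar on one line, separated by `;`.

Start -> ( | + + | W Start1; Z -> ( + | Start W | W Z1; W -> ( W1; Start1 -> epsilon | + +; Z1 -> + ( | ); W1 -> ) | Start | epsilon | Z

Start has alternatives sharing prefix 'W': factor to Start → W Start1 with Start1 → ε | + +.
Z has alternatives sharing prefix 'W': factor to Z → W Z1 with Z1 → + ( | ).
W has alternatives sharing prefix '(': factor to W → ( W1 with W1 → ) | Start | ε | Z.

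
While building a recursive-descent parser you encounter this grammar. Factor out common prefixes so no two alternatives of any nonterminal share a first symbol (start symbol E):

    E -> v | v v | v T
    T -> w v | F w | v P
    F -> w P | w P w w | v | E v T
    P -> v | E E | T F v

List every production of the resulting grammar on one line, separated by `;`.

E -> v E'; T -> w v | F w | v P; F -> v | E v T | w P F'; P -> v | E E | T F v; E' -> ε | v | T; F' -> ε | w w

E has alternatives sharing prefix 'v': factor to E → v E' with E' → ε | v | T.
F has alternatives sharing prefix 'w P': factor to F → w P F' with F' → ε | w w.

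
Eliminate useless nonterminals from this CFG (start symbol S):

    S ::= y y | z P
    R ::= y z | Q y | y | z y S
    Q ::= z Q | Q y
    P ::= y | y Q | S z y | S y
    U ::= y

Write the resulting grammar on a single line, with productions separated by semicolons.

Generating nonterminals: {P, R, S, U}.
Reachable from S after that: {P, S}.
Removed useless symbols: {Q, R, U} and every production mentioning them.

S ::= y y | z P; P ::= y | S z y | S y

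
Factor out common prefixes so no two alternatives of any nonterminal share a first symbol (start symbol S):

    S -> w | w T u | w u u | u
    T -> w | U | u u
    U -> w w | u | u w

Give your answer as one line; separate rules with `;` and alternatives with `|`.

S has alternatives sharing prefix 'w': factor to S → w S' with S' → ε | T u | u u.
U has alternatives sharing prefix 'u': factor to U → u U' with U' → ε | w.

S -> u | w S'; T -> w | U | u u; U -> w w | u U'; S' -> ε | T u | u u; U' -> ε | w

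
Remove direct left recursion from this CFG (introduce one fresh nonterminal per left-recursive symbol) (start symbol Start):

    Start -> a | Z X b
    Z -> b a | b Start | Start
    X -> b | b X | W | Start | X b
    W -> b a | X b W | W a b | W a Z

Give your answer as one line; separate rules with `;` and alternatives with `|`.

Left recursion appears on X, W.
For X: α = {b}, β = {b, b X, W, Start}. Rewrite as X → β X1 and X1 → α X1 | ε.
For W: α = {a b, a Z}, β = {b a, X b W}. Rewrite as W → β W1 and W1 → α W1 | ε.

Start -> a | Z X b; Z -> b a | b Start | Start; X -> b X1 | b X X1 | W X1 | Start X1; W -> b a W1 | X b W W1; X1 -> b X1 | ε; W1 -> a b W1 | a Z W1 | ε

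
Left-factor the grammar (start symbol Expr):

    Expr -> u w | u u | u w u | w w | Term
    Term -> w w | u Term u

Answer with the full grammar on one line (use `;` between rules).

Expr -> w w | Term | u Expr1; Term -> w w | u Term u; Expr1 -> u | w Expr11; Expr11 -> eps | u

Expr has alternatives sharing prefix 'u': factor to Expr → u Expr1 with Expr1 → w | u | w u.
Expr1 has alternatives sharing prefix 'w': factor to Expr1 → w Expr11 with Expr11 → ε | u.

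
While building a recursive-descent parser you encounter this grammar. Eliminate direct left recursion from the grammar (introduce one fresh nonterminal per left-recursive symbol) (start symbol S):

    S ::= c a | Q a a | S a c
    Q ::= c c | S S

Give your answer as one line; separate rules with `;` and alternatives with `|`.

Left recursion appears on S.
For S: α = {a c}, β = {c a, Q a a}. Rewrite as S → β S' and S' → α S' | ε.

S ::= c a S' | Q a a S'; Q ::= c c | S S; S' ::= a c S' | ε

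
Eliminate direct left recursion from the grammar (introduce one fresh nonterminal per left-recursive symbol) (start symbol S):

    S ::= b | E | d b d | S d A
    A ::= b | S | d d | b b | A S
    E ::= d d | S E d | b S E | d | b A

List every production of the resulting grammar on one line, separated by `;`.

S ::= b S' | E S' | d b d S'; A ::= b A' | S A' | d d A' | b b A'; E ::= d d | S E d | b S E | d | b A; S' ::= d A S' | ε; A' ::= S A' | ε

S, A are directly left-recursive.
For S: α = {d A}, β = {b, E, d b d}. Rewrite as S → β S' and S' → α S' | ε.
For A: α = {S}, β = {b, S, d d, b b}. Rewrite as A → β A' and A' → α A' | ε.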